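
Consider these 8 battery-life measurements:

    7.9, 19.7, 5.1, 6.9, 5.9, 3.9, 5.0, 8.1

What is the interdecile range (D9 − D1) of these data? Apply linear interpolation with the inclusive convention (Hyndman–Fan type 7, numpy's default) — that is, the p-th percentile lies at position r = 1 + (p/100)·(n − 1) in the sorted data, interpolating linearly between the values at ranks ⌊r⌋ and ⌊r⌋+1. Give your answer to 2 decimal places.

6.91

Sorted: 3.9, 5.0, 5.1, 5.9, 6.9, 7.9, 8.1, 19.7.
n = 8.
P10: r = 1.7; ranks 1–2 are 3.9, 5.0; interpolating gives 4.67.
P90: r = 7.3; ranks 7–8 are 8.1, 19.7; interpolating gives 11.58.
Difference: 11.58 − 4.67 = 6.91.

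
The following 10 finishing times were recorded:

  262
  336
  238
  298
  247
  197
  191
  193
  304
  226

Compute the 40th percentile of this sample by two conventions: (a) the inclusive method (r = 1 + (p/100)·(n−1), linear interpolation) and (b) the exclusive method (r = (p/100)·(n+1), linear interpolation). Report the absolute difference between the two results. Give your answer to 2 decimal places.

Sorted: 191, 193, 197, 226, 238, 247, 262, 298, 304, 336.
n = 10.
(a) r = 4.6; between ranks 4 (226) and 5 (238): 233.2.
(b) r = 4.4; between ranks 4 (226) and 5 (238): 230.8.
|233.2 − 230.8| = 2.4.

2.40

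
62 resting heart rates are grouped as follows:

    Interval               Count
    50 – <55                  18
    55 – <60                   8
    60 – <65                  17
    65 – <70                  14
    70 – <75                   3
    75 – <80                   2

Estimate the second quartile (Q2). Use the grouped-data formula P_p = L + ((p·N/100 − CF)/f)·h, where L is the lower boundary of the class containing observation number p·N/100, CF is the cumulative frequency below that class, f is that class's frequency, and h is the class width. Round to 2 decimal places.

N = 62; target position k = 50/100 · 62 = 31.
Cumulative frequencies: 18, 26, 43, 57, 60, 62.
Observation 31 falls in the class 60 – <65.
L = 60, CF = 26, f = 17, h = 5.
P50 = 60 + ((31 − 26)/17)·5 = 60 + 1.47059 = 61.4706.

61.47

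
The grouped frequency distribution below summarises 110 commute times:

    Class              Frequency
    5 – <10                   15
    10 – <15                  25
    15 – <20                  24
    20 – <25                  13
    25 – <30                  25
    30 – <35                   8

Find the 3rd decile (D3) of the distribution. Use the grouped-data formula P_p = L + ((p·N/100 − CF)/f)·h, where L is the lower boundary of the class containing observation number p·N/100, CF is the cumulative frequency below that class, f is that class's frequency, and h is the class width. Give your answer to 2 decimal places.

N = 110; target position k = 30/100 · 110 = 33.
Cumulative frequencies: 15, 40, 64, 77, 102, 110.
Observation 33 falls in the class 10 – <15.
L = 10, CF = 15, f = 25, h = 5.
P30 = 10 + ((33 − 15)/25)·5 = 10 + 3.6 = 13.6.

13.60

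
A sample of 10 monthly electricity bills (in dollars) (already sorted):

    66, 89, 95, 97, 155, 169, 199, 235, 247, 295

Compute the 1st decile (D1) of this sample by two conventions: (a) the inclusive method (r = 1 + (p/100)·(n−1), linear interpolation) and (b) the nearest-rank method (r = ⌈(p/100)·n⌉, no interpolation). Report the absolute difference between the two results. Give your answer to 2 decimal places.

n = 10.
(a) r = 1.9; between ranks 1 (66) and 2 (89): 86.7.
(b) the nearest-rank method: rank 1 → 66.
|86.7 − 66| = 20.7.

20.70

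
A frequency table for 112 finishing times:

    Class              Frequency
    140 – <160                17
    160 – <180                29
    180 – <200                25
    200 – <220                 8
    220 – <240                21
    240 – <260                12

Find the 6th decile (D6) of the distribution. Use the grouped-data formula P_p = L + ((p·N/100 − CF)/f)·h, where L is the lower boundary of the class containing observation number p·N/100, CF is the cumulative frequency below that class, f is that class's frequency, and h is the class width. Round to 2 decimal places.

196.96

N = 112; target position k = 60/100 · 112 = 67.2.
Cumulative frequencies: 17, 46, 71, 79, 100, 112.
Observation 67.2 falls in the class 180 – <200.
L = 180, CF = 46, f = 25, h = 20.
P60 = 180 + ((67.2 − 46)/25)·20 = 180 + 16.96 = 196.96.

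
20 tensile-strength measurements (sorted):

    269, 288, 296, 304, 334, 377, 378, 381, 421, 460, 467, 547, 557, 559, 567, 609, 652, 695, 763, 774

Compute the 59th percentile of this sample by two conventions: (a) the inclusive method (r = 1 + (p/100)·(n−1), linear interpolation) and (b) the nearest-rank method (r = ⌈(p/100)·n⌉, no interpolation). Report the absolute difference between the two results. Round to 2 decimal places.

2.10

n = 20.
(a) r = 12.21; between ranks 12 (547) and 13 (557): 549.1.
(b) the nearest-rank method: rank 12 → 547.
|549.1 − 547| = 2.1.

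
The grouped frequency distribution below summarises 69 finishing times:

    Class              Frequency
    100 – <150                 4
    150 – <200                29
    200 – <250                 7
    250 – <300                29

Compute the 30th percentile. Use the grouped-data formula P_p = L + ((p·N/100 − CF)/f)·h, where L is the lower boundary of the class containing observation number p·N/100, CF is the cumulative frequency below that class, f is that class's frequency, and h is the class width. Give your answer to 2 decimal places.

178.79

N = 69; target position k = 30/100 · 69 = 20.7.
Cumulative frequencies: 4, 33, 40, 69.
Observation 20.7 falls in the class 150 – <200.
L = 150, CF = 4, f = 29, h = 50.
P30 = 150 + ((20.7 − 4)/29)·50 = 150 + 28.7931 = 178.793.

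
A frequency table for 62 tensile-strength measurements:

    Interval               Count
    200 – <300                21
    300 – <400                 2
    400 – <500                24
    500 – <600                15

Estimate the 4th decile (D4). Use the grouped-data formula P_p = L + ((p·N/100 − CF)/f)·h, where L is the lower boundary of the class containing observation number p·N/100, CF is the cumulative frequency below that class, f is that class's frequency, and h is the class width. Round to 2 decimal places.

407.50

N = 62; target position k = 40/100 · 62 = 24.8.
Cumulative frequencies: 21, 23, 47, 62.
Observation 24.8 falls in the class 400 – <500.
L = 400, CF = 23, f = 24, h = 100.
P40 = 400 + ((24.8 − 23)/24)·100 = 400 + 7.5 = 407.5.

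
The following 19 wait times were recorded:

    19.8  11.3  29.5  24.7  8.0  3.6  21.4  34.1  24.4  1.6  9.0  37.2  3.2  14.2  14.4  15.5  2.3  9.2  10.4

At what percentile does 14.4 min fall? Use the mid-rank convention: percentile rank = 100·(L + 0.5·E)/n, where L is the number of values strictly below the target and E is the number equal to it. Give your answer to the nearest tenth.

55.3

Sorted: 1.6, 2.3, 3.2, 3.6, 8.0, 9.0, 9.2, 10.4, 11.3, 14.2, 14.4, 15.5, 19.8, 21.4, 24.4, 24.7, 29.5, 34.1, 37.2.
Count below 14.4: L = 10; count equal: E = 1; n = 19.
Percentile rank = 100·(10 + 0.5·1)/19 = 100·10.5/19 = 55.26.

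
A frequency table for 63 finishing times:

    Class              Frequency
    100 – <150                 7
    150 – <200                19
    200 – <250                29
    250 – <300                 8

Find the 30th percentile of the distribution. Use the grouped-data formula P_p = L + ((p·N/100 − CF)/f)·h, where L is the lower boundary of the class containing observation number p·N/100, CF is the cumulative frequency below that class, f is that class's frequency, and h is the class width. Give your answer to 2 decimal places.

N = 63; target position k = 30/100 · 63 = 18.9.
Cumulative frequencies: 7, 26, 55, 63.
Observation 18.9 falls in the class 150 – <200.
L = 150, CF = 7, f = 19, h = 50.
P30 = 150 + ((18.9 − 7)/19)·50 = 150 + 31.3158 = 181.316.

181.32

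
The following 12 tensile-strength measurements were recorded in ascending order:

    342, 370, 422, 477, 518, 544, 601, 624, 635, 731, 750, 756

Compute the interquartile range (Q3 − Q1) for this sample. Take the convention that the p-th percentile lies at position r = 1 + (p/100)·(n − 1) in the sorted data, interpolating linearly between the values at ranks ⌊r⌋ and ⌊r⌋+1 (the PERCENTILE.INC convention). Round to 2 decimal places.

n = 12.
P25: r = 3.75; ranks 3–4 are 422, 477; interpolating gives 463.25.
P75: r = 9.25; ranks 9–10 are 635, 731; interpolating gives 659.
Difference: 659 − 463.25 = 195.75.

195.75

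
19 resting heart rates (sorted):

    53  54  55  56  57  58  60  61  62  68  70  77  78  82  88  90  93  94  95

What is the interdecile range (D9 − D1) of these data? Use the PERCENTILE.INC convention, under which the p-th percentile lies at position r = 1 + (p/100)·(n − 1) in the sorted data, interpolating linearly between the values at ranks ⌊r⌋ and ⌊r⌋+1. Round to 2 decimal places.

n = 19.
P10: r = 2.8; ranks 2–3 are 54, 55; interpolating gives 54.8.
P90: r = 17.2; ranks 17–18 are 93, 94; interpolating gives 93.2.
Difference: 93.2 − 54.8 = 38.4.

38.40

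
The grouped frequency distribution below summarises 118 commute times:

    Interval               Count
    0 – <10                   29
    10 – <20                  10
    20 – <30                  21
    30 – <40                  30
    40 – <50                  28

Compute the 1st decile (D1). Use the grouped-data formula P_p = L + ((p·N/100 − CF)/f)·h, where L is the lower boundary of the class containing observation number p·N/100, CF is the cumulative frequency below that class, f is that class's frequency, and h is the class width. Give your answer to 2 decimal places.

N = 118; target position k = 10/100 · 118 = 11.8.
Cumulative frequencies: 29, 39, 60, 90, 118.
Observation 11.8 falls in the class 0 – <10.
L = 0, CF = 0, f = 29, h = 10.
P10 = 0 + ((11.8 − 0)/29)·10 = 0 + 4.06897 = 4.06897.

4.07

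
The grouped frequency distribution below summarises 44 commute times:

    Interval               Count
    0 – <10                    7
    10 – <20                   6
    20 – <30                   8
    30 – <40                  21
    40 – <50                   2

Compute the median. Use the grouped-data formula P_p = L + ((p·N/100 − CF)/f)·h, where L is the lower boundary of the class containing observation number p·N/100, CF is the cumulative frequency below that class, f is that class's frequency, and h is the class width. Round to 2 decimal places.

N = 44; target position k = 50/100 · 44 = 22.
Cumulative frequencies: 7, 13, 21, 42, 44.
Observation 22 falls in the class 30 – <40.
L = 30, CF = 21, f = 21, h = 10.
P50 = 30 + ((22 − 21)/21)·10 = 30 + 0.47619 = 30.4762.

30.48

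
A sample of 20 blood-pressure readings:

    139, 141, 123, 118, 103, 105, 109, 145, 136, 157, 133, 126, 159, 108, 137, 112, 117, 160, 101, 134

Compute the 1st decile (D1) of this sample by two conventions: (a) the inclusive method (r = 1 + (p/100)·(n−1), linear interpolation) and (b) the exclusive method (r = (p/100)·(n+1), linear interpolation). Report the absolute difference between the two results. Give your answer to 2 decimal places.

Sorted: 101, 103, 105, 108, 109, 112, 117, 118, 123, 126, 133, 134, 136, 137, 139, 141, 145, 157, 159, 160.
n = 20.
(a) r = 2.9; between ranks 2 (103) and 3 (105): 104.8.
(b) r = 2.1; between ranks 2 (103) and 3 (105): 103.2.
|104.8 − 103.2| = 1.6.

1.60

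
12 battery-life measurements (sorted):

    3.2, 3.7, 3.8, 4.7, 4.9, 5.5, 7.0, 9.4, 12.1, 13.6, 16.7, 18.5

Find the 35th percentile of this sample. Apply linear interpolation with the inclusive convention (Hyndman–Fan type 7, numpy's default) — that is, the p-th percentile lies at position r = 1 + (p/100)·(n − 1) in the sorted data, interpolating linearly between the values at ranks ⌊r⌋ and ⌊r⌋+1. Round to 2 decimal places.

4.87

n = 12.
r = 1 + (35/100)·(12 − 1) = 1 + 3.85 = 4.85.
Rank 4 is 4.7 and rank 5 is 4.9.
Interpolate: 4.7 + 0.85·(4.9 − 4.7) = 4.7 + 0.85·0.2 = 4.87.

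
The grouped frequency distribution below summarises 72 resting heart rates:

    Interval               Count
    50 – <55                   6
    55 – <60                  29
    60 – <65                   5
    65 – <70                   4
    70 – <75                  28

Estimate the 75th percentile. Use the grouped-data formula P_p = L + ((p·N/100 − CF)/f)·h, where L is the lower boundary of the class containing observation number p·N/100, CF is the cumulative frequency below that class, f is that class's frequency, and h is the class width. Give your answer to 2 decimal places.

N = 72; target position k = 75/100 · 72 = 54.
Cumulative frequencies: 6, 35, 40, 44, 72.
Observation 54 falls in the class 70 – <75.
L = 70, CF = 44, f = 28, h = 5.
P75 = 70 + ((54 − 44)/28)·5 = 70 + 1.78571 = 71.7857.

71.79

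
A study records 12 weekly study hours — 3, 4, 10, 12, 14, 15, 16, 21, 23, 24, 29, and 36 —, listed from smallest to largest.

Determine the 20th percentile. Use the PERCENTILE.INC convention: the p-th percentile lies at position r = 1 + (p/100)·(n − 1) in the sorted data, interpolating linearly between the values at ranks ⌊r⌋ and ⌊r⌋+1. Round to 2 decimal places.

n = 12.
r = 1 + (20/100)·(12 − 1) = 1 + 2.2 = 3.2.
Rank 3 is 10 and rank 4 is 12.
Interpolate: 10 + 0.2·(12 − 10) = 10 + 0.2·2 = 10.4.

10.40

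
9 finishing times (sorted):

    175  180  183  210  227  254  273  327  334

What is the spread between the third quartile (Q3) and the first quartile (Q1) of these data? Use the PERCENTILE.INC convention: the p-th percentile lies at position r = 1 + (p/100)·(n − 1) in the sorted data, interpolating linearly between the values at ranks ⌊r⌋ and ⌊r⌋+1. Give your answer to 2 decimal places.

90.00

n = 9.
P25: r = 3 (integer) → 183.
P75: r = 7 (integer) → 273.
Difference: 273 − 183 = 90.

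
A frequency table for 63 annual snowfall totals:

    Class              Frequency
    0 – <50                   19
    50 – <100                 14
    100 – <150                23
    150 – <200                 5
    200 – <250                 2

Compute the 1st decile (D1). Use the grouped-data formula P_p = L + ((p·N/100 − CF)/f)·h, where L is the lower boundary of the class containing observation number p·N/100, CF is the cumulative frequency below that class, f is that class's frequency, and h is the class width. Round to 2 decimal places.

N = 63; target position k = 10/100 · 63 = 6.3.
Cumulative frequencies: 19, 33, 56, 61, 63.
Observation 6.3 falls in the class 0 – <50.
L = 0, CF = 0, f = 19, h = 50.
P10 = 0 + ((6.3 − 0)/19)·50 = 0 + 16.5789 = 16.5789.

16.58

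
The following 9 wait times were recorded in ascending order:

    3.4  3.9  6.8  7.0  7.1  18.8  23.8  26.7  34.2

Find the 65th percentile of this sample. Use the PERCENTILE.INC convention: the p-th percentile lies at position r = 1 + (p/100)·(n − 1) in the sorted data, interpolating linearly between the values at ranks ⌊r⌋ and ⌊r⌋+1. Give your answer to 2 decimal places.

19.80

n = 9.
r = 1 + (65/100)·(9 − 1) = 1 + 5.2 = 6.2.
Rank 6 is 18.8 and rank 7 is 23.8.
Interpolate: 18.8 + 0.2·(23.8 − 18.8) = 18.8 + 0.2·5 = 19.8.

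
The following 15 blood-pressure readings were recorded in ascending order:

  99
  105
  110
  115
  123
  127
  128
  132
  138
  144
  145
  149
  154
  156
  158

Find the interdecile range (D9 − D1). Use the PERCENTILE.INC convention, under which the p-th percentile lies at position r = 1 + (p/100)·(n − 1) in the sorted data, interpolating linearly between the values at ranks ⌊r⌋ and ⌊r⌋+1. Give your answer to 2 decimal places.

n = 15.
P10: r = 2.4; ranks 2–3 are 105, 110; interpolating gives 107.
P90: r = 13.6; ranks 13–14 are 154, 156; interpolating gives 155.2.
Difference: 155.2 − 107 = 48.2.

48.20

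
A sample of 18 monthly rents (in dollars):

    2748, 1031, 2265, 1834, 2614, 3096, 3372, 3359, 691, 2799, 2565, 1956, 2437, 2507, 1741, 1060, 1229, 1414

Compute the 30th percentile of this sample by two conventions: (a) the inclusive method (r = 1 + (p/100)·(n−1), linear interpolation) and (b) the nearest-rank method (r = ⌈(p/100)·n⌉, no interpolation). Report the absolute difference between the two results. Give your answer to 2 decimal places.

Sorted: 691, 1031, 1060, 1229, 1414, 1741, 1834, 1956, 2265, 2437, 2507, 2565, 2614, 2748, 2799, 3096, 3359, 3372.
n = 18.
(a) r = 6.1; between ranks 6 (1741) and 7 (1834): 1750.3.
(b) the nearest-rank method: rank 6 → 1741.
|1750.3 − 1741| = 9.3.

9.30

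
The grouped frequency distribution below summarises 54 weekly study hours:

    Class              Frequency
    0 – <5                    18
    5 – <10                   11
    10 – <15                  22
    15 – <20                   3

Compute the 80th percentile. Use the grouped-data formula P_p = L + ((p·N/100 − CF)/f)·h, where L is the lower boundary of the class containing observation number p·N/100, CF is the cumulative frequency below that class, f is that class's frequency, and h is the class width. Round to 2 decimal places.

N = 54; target position k = 80/100 · 54 = 43.2.
Cumulative frequencies: 18, 29, 51, 54.
Observation 43.2 falls in the class 10 – <15.
L = 10, CF = 29, f = 22, h = 5.
P80 = 10 + ((43.2 − 29)/22)·5 = 10 + 3.22727 = 13.2273.

13.23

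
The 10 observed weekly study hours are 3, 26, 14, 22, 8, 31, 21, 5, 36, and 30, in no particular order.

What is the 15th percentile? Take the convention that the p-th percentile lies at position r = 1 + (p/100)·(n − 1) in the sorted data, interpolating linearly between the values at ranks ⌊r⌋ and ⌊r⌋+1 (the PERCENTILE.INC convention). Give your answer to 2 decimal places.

6.05

Sorted: 3, 5, 8, 14, 21, 22, 26, 30, 31, 36.
n = 10.
r = 1 + (15/100)·(10 − 1) = 1 + 1.35 = 2.35.
Rank 2 is 5 and rank 3 is 8.
Interpolate: 5 + 0.35·(8 − 5) = 5 + 0.35·3 = 6.05.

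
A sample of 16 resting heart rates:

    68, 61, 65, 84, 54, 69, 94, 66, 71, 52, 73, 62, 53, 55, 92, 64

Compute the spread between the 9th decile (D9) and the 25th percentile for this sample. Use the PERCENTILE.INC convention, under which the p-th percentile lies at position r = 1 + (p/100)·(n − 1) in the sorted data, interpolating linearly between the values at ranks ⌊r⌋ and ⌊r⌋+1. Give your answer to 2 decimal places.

28.50

Sorted: 52, 53, 54, 55, 61, 62, 64, 65, 66, 68, 69, 71, 73, 84, 92, 94.
n = 16.
P25: r = 4.75; ranks 4–5 are 55, 61; interpolating gives 59.5.
P90: r = 14.5; ranks 14–15 are 84, 92; interpolating gives 88.
Difference: 88 − 59.5 = 28.5.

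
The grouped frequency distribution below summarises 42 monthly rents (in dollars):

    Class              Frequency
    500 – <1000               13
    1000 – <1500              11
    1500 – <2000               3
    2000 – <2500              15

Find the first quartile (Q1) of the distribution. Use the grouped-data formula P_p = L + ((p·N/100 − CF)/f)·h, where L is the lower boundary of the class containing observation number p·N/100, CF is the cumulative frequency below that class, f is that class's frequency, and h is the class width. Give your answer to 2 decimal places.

903.85

N = 42; target position k = 25/100 · 42 = 10.5.
Cumulative frequencies: 13, 24, 27, 42.
Observation 10.5 falls in the class 500 – <1000.
L = 500, CF = 0, f = 13, h = 500.
P25 = 500 + ((10.5 − 0)/13)·500 = 500 + 403.846 = 903.846.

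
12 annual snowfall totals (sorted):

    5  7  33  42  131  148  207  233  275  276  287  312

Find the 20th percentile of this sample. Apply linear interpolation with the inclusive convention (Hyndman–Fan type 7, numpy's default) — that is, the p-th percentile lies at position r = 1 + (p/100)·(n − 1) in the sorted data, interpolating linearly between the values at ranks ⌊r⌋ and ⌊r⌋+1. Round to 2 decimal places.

n = 12.
r = 1 + (20/100)·(12 − 1) = 1 + 2.2 = 3.2.
Rank 3 is 33 and rank 4 is 42.
Interpolate: 33 + 0.2·(42 − 33) = 33 + 0.2·9 = 34.8.

34.80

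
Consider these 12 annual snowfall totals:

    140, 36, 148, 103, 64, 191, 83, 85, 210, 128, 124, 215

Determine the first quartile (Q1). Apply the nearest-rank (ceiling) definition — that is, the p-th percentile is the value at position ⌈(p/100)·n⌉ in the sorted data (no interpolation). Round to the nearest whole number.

Sorted: 36, 64, 83, 85, 103, 124, 128, 140, 148, 191, 210, 215.
n = 12.
Position = ⌈25/100 · 12⌉ = ⌈3⌉ = 3.
The value at rank 3 is 83.

83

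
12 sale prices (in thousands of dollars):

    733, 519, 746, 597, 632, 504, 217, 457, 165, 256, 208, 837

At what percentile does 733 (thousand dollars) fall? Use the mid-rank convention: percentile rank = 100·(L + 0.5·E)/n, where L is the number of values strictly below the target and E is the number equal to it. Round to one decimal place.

Sorted: 165, 208, 217, 256, 457, 504, 519, 597, 632, 733, 746, 837.
Count below 733: L = 9; count equal: E = 1; n = 12.
Percentile rank = 100·(9 + 0.5·1)/12 = 100·9.5/12 = 79.17.

79.2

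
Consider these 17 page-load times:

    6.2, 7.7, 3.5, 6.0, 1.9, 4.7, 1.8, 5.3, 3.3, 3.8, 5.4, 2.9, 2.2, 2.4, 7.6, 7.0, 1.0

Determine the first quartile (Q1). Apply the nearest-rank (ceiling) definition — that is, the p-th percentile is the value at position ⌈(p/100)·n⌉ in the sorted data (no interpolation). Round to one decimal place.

Sorted: 1.0, 1.8, 1.9, 2.2, 2.4, 2.9, 3.3, 3.5, 3.8, 4.7, 5.3, 5.4, 6.0, 6.2, 7.0, 7.6, 7.7.
n = 17.
Position = ⌈25/100 · 17⌉ = ⌈4.25⌉ = 5.
The value at rank 5 is 2.4.

2.4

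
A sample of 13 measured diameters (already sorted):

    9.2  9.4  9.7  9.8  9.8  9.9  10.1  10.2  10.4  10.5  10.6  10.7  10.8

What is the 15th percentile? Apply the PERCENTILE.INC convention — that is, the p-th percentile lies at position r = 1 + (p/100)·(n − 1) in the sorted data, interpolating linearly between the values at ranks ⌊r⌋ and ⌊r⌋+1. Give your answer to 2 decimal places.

n = 13.
r = 1 + (15/100)·(13 − 1) = 1 + 1.8 = 2.8.
Rank 2 is 9.4 and rank 3 is 9.7.
Interpolate: 9.4 + 0.8·(9.7 − 9.4) = 9.4 + 0.8·0.3 = 9.64.

9.64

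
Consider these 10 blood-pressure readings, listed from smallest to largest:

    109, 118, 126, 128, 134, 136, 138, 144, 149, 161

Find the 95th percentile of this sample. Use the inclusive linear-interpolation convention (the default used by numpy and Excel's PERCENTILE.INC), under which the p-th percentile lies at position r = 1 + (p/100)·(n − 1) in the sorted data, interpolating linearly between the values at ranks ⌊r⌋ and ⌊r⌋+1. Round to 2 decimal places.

155.60

n = 10.
r = 1 + (95/100)·(10 − 1) = 1 + 8.55 = 9.55.
Rank 9 is 149 and rank 10 is 161.
Interpolate: 149 + 0.55·(161 − 149) = 149 + 0.55·12 = 155.6.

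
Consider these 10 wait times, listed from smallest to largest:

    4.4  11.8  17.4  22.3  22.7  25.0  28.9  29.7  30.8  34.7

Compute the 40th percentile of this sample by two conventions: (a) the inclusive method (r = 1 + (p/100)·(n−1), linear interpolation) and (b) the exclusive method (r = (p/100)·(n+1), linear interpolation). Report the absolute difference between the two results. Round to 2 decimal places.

n = 10.
(a) r = 4.6; between ranks 4 (22.3) and 5 (22.7): 22.54.
(b) r = 4.4; between ranks 4 (22.3) and 5 (22.7): 22.46.
|22.54 − 22.46| = 0.08.

0.08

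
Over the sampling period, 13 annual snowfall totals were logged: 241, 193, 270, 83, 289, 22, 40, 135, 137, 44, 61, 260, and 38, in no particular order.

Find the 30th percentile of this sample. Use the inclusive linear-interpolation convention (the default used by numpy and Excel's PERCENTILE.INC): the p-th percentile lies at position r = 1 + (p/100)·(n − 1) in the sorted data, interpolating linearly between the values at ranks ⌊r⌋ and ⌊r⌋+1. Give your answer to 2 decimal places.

54.20

Sorted: 22, 38, 40, 44, 61, 83, 135, 137, 193, 241, 260, 270, 289.
n = 13.
r = 1 + (30/100)·(13 − 1) = 1 + 3.6 = 4.6.
Rank 4 is 44 and rank 5 is 61.
Interpolate: 44 + 0.6·(61 − 44) = 44 + 0.6·17 = 54.2.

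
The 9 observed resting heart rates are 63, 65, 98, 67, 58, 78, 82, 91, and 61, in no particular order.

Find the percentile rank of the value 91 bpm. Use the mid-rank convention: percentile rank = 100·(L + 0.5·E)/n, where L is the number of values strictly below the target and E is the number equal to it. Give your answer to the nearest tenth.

83.3

Sorted: 58, 61, 63, 65, 67, 78, 82, 91, 98.
Count below 91: L = 7; count equal: E = 1; n = 9.
Percentile rank = 100·(7 + 0.5·1)/9 = 100·7.5/9 = 83.33.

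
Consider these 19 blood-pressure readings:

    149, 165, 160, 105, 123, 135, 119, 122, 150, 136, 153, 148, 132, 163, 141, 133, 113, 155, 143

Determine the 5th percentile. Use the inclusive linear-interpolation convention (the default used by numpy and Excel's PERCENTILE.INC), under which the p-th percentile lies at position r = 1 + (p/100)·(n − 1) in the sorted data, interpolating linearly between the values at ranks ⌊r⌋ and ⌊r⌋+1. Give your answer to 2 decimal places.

112.20

Sorted: 105, 113, 119, 122, 123, 132, 133, 135, 136, 141, 143, 148, 149, 150, 153, 155, 160, 163, 165.
n = 19.
r = 1 + (5/100)·(19 − 1) = 1 + 0.9 = 1.9.
Rank 1 is 105 and rank 2 is 113.
Interpolate: 105 + 0.9·(113 − 105) = 105 + 0.9·8 = 112.2.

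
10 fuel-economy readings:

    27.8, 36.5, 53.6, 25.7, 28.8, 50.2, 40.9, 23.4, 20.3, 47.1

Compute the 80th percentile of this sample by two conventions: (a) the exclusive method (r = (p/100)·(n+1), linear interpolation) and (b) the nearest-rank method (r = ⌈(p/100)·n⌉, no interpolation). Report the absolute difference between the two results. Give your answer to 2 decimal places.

Sorted: 20.3, 23.4, 25.7, 27.8, 28.8, 36.5, 40.9, 47.1, 50.2, 53.6.
n = 10.
(a) r = 8.8; between ranks 8 (47.1) and 9 (50.2): 49.58.
(b) the nearest-rank method: rank 8 → 47.1.
|49.58 − 47.1| = 2.48.

2.48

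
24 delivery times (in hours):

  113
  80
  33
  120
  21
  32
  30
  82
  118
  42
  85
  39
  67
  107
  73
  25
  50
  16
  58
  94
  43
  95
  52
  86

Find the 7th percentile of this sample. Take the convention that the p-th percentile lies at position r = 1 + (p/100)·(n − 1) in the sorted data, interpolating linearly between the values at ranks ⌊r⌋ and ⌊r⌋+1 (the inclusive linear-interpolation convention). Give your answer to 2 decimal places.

23.44

Sorted: 16, 21, 25, 30, 32, 33, 39, 42, 43, 50, 52, 58, 67, 73, 80, 82, 85, 86, 94, 95, 107, 113, 118, 120.
n = 24.
r = 1 + (7/100)·(24 − 1) = 1 + 1.61 = 2.61.
Rank 2 is 21 and rank 3 is 25.
Interpolate: 21 + 0.61·(25 − 21) = 21 + 0.61·4 = 23.44.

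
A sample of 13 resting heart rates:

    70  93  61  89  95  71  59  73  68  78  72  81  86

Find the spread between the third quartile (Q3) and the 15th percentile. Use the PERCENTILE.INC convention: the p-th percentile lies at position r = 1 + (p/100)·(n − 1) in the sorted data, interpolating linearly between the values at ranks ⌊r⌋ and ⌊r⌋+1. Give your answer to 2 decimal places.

Sorted: 59, 61, 68, 70, 71, 72, 73, 78, 81, 86, 89, 93, 95.
n = 13.
P15: r = 2.8; ranks 2–3 are 61, 68; interpolating gives 66.6.
P75: r = 10 (integer) → 86.
Difference: 86 − 66.6 = 19.4.

19.40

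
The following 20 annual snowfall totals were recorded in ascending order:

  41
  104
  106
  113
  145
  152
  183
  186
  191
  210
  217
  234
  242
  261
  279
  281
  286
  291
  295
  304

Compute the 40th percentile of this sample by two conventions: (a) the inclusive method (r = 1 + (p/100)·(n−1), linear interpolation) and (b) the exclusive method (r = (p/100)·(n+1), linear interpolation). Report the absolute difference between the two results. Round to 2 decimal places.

n = 20.
(a) r = 8.6; between ranks 8 (186) and 9 (191): 189.
(b) r = 8.4; between ranks 8 (186) and 9 (191): 188.
|189 − 188| = 1.

1.00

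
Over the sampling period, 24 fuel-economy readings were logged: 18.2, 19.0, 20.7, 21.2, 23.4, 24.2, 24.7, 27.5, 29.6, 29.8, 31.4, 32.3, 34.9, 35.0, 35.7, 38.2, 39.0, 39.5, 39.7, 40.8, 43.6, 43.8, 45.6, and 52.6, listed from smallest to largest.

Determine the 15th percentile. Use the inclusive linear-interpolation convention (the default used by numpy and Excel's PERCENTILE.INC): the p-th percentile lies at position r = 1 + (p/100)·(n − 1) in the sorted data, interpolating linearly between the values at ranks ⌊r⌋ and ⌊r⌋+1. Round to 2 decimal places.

n = 24.
r = 1 + (15/100)·(24 − 1) = 1 + 3.45 = 4.45.
Rank 4 is 21.2 and rank 5 is 23.4.
Interpolate: 21.2 + 0.45·(23.4 − 21.2) = 21.2 + 0.45·2.2 = 22.19.

22.19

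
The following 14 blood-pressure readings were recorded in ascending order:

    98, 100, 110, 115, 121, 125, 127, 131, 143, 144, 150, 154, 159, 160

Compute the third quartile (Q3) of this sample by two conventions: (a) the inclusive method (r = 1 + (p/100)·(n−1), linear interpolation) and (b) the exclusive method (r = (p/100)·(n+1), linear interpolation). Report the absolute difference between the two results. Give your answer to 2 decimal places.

2.50

n = 14.
(a) r = 10.75; between ranks 10 (144) and 11 (150): 148.5.
(b) r = 11.25; between ranks 11 (150) and 12 (154): 151.
|148.5 − 151| = 2.5.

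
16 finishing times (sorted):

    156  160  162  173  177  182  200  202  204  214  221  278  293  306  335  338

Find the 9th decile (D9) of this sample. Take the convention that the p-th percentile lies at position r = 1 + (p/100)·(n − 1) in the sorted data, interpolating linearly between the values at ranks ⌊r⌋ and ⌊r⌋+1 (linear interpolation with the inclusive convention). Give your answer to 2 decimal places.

320.50

n = 16.
r = 1 + (90/100)·(16 − 1) = 1 + 13.5 = 14.5.
Rank 14 is 306 and rank 15 is 335.
Interpolate: 306 + 0.5·(335 − 306) = 306 + 0.5·29 = 320.5.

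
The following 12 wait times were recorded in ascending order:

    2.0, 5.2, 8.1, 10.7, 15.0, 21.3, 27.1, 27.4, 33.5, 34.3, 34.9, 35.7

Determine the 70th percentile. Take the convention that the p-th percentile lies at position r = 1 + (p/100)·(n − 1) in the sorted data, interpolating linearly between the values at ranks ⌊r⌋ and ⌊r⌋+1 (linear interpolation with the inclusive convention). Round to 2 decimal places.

31.67

n = 12.
r = 1 + (70/100)·(12 − 1) = 1 + 7.7 = 8.7.
Rank 8 is 27.4 and rank 9 is 33.5.
Interpolate: 27.4 + 0.7·(33.5 − 27.4) = 27.4 + 0.7·6.1 = 31.67.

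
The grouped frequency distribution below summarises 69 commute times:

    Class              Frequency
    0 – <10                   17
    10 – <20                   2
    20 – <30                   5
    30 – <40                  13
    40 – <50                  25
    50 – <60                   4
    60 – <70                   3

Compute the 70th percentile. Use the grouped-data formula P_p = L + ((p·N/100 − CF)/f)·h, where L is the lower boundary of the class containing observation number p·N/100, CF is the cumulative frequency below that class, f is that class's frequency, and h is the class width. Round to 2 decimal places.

44.52

N = 69; target position k = 70/100 · 69 = 48.3.
Cumulative frequencies: 17, 19, 24, 37, 62, 66, 69.
Observation 48.3 falls in the class 40 – <50.
L = 40, CF = 37, f = 25, h = 10.
P70 = 40 + ((48.3 − 37)/25)·10 = 40 + 4.52 = 44.52.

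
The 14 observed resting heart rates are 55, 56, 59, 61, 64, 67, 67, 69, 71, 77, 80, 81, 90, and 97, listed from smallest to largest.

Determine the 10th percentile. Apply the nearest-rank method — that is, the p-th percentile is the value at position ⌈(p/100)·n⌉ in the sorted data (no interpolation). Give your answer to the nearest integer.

56

n = 14.
Position = ⌈10/100 · 14⌉ = ⌈1.4⌉ = 2.
The value at rank 2 is 56.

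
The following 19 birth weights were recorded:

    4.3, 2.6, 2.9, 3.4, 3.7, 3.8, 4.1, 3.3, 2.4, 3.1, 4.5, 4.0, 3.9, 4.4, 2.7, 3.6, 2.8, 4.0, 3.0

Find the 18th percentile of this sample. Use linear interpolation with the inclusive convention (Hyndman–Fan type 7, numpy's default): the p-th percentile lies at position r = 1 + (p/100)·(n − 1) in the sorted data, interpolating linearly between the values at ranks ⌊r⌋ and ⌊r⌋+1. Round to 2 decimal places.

2.82

Sorted: 2.4, 2.6, 2.7, 2.8, 2.9, 3.0, 3.1, 3.3, 3.4, 3.6, 3.7, 3.8, 3.9, 4.0, 4.0, 4.1, 4.3, 4.4, 4.5.
n = 19.
r = 1 + (18/100)·(19 − 1) = 1 + 3.24 = 4.24.
Rank 4 is 2.8 and rank 5 is 2.9.
Interpolate: 2.8 + 0.24·(2.9 − 2.8) = 2.8 + 0.24·0.1 = 2.824.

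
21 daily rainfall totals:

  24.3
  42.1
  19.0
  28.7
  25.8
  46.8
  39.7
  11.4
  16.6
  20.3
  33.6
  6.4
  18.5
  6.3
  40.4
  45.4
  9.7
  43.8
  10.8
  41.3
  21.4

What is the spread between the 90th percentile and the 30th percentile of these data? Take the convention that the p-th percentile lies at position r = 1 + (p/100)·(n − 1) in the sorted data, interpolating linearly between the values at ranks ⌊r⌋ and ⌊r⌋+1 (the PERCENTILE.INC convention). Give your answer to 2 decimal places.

Sorted: 6.3, 6.4, 9.7, 10.8, 11.4, 16.6, 18.5, 19.0, 20.3, 21.4, 24.3, 25.8, 28.7, 33.6, 39.7, 40.4, 41.3, 42.1, 43.8, 45.4, 46.8.
n = 21.
P30: r = 7 (integer) → 18.5.
P90: r = 19 (integer) → 43.8.
Difference: 43.8 − 18.5 = 25.3.

25.30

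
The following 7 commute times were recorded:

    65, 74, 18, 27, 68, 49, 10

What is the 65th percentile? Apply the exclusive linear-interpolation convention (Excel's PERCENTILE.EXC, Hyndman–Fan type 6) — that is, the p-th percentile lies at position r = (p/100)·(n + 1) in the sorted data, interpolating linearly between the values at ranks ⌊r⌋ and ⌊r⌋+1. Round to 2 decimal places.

Sorted: 10, 18, 27, 49, 65, 68, 74.
n = 7.
r = (65/100)·(7 + 1) = 5.2.
Rank 5 is 65 and rank 6 is 68.
Interpolate: 65 + 0.2·(68 − 65) = 65 + 0.2·3 = 65.6.

65.60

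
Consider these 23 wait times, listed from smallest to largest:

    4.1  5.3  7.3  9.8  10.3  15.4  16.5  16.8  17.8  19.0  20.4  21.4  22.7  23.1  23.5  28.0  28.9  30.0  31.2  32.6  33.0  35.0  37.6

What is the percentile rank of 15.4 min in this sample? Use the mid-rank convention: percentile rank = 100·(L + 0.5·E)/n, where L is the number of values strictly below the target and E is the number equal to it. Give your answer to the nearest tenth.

23.9

Count below 15.4: L = 5; count equal: E = 1; n = 23.
Percentile rank = 100·(5 + 0.5·1)/23 = 100·5.5/23 = 23.91.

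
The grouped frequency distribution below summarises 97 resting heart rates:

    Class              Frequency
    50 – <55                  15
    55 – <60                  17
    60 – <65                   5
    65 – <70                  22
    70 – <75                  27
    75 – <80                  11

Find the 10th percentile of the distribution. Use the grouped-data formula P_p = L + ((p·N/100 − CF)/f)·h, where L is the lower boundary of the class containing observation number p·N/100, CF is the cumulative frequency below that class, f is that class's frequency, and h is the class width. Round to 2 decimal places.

53.23

N = 97; target position k = 10/100 · 97 = 9.7.
Cumulative frequencies: 15, 32, 37, 59, 86, 97.
Observation 9.7 falls in the class 50 – <55.
L = 50, CF = 0, f = 15, h = 5.
P10 = 50 + ((9.7 − 0)/15)·5 = 50 + 3.23333 = 53.2333.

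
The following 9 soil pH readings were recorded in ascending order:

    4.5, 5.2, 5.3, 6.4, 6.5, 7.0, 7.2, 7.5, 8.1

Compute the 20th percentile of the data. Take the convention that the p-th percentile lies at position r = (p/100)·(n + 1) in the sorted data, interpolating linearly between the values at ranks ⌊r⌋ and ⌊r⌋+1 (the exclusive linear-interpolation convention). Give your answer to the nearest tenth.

n = 9.
r = (20/100)·(9 + 1) = 2.
r is an integer, so P20 is the value at rank 2: 5.2.

5.2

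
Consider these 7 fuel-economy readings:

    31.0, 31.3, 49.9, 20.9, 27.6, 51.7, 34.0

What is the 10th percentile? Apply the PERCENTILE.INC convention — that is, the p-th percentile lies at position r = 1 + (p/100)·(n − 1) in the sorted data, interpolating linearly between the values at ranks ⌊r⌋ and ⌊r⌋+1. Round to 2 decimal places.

Sorted: 20.9, 27.6, 31.0, 31.3, 34.0, 49.9, 51.7.
n = 7.
r = 1 + (10/100)·(7 − 1) = 1 + 0.6 = 1.6.
Rank 1 is 20.9 and rank 2 is 27.6.
Interpolate: 20.9 + 0.6·(27.6 − 20.9) = 20.9 + 0.6·6.7 = 24.92.

24.92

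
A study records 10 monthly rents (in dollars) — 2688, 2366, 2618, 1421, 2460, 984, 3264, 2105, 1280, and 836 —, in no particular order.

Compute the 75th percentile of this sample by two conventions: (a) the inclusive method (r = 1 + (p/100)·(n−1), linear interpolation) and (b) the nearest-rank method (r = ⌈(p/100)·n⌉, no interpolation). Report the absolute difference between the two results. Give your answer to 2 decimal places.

Sorted: 836, 984, 1280, 1421, 2105, 2366, 2460, 2618, 2688, 3264.
n = 10.
(a) r = 7.75; between ranks 7 (2460) and 8 (2618): 2578.5.
(b) the nearest-rank method: rank 8 → 2618.
|2578.5 − 2618| = 39.5.

39.50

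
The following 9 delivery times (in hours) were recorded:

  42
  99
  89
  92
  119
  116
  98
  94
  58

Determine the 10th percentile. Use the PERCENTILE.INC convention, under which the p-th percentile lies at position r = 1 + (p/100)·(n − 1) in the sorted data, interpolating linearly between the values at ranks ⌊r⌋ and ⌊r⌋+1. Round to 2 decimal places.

Sorted: 42, 58, 89, 92, 94, 98, 99, 116, 119.
n = 9.
r = 1 + (10/100)·(9 − 1) = 1 + 0.8 = 1.8.
Rank 1 is 42 and rank 2 is 58.
Interpolate: 42 + 0.8·(58 − 42) = 42 + 0.8·16 = 54.8.

54.80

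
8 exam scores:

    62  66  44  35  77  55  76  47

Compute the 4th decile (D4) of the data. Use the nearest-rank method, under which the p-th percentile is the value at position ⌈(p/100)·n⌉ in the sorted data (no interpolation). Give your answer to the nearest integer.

55

Sorted: 35, 44, 47, 55, 62, 66, 76, 77.
n = 8.
Position = ⌈40/100 · 8⌉ = ⌈3.2⌉ = 4.
The value at rank 4 is 55.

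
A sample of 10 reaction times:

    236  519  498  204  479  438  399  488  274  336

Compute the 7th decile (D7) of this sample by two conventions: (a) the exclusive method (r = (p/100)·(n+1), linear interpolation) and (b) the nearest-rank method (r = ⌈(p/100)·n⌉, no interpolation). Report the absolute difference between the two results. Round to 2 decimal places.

Sorted: 204, 236, 274, 336, 399, 438, 479, 488, 498, 519.
n = 10.
(a) r = 7.7; between ranks 7 (479) and 8 (488): 485.3.
(b) the nearest-rank method: rank 7 → 479.
|485.3 − 479| = 6.3.

6.30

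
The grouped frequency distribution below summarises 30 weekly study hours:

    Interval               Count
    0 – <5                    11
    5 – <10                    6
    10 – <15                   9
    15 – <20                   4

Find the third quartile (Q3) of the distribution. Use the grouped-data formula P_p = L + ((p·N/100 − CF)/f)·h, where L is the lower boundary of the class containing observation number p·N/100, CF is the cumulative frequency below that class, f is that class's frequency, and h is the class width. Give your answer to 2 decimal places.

N = 30; target position k = 75/100 · 30 = 22.5.
Cumulative frequencies: 11, 17, 26, 30.
Observation 22.5 falls in the class 10 – <15.
L = 10, CF = 17, f = 9, h = 5.
P75 = 10 + ((22.5 − 17)/9)·5 = 10 + 3.05556 = 13.0556.

13.06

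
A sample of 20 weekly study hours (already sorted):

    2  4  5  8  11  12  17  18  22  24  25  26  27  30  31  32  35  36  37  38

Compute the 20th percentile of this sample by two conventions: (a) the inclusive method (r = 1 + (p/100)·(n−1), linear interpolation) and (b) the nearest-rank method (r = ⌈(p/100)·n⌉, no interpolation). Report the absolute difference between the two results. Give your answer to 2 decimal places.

2.40

n = 20.
(a) r = 4.8; between ranks 4 (8) and 5 (11): 10.4.
(b) the nearest-rank method: rank 4 → 8.
|10.4 − 8| = 2.4.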